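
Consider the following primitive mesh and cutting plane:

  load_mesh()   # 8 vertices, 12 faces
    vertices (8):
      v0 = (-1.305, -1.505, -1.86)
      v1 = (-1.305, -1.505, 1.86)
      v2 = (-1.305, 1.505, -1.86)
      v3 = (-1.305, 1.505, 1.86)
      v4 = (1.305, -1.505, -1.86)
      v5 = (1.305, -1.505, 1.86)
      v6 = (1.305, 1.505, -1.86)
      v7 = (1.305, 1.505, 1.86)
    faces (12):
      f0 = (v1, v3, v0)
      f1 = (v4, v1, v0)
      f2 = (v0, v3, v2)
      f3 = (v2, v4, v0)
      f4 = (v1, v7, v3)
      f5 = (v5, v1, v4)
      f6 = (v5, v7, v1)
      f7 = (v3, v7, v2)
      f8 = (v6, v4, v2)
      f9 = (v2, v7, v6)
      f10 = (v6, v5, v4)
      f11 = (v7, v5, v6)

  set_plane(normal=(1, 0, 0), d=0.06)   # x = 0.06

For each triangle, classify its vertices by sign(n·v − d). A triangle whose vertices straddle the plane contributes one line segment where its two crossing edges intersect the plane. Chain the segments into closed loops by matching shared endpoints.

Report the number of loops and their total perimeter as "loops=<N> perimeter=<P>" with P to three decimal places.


Straddling triangles (8 of 12):
  (v4,v1,v0) [+--] → (0.06, -1.505, -0.0855172)–(0.06, -1.505, -1.86)  len=1.7745
  (v2,v4,v0) [-+-] → (0.06, -0.0691954, -1.86)–(0.06, -1.505, -1.86)  len=1.4358
  (v1,v7,v3) [-+-] → (0.06, 0.0691954, 1.86)–(0.06, 1.505, 1.86)  len=1.4358
  (v5,v1,v4) [+-+] → (0.06, -1.505, 1.86)–(0.06, -1.505, -0.0855172)  len=1.9455
  (v5,v7,v1) [++-] → (0.06, 0.0691954, 1.86)–(0.06, -1.505, 1.86)  len=1.5742
  (v3,v7,v2) [-+-] → (0.06, 1.505, 1.86)–(0.06, 1.505, 0.0855172)  len=1.7745
  (v6,v4,v2) [++-] → (0.06, -0.0691954, -1.86)–(0.06, 1.505, -1.86)  len=1.5742
  (v2,v7,v6) [-++] → (0.06, 1.505, 0.0855172)–(0.06, 1.505, -1.86)  len=1.9455

Chained into 1 loop(s):
  loop 1: 8 segments, perimeter = 13.4600
Total perimeter = 13.460

loops=1 perimeter=13.460


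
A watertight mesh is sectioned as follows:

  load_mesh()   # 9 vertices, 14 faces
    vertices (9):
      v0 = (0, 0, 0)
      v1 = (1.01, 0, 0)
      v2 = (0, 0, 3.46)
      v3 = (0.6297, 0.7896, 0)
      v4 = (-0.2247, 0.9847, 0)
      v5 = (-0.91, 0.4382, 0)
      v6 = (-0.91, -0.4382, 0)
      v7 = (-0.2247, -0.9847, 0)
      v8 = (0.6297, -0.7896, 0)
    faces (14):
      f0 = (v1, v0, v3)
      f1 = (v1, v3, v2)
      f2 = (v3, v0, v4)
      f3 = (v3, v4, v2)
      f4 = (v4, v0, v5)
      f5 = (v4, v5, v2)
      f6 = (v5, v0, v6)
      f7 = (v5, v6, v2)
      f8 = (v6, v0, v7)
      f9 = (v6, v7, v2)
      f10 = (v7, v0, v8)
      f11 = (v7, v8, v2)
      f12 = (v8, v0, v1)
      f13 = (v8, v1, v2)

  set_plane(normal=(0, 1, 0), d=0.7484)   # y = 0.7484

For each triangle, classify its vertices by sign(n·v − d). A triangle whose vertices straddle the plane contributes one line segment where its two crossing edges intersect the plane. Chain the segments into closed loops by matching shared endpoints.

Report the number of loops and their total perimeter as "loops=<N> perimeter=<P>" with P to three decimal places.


Straddling triangles (6 of 14):
  (v1,v0,v3) [--+] → (0.596843, 0.7484, 0)–(0.649543, 0.7484, 0)  len=0.0527
  (v1,v3,v2) [-+-] → (0.649543, 0.7484, 0)–(0.596843, 0.7484, 0.180537)  len=0.1881
  (v3,v0,v4) [+-+] → (0.596843, 0.7484, 0)–(-0.170778, 0.7484, 0)  len=0.7676
  (v3,v4,v2) [++-] → (-0.170778, 0.7484, 0.830302)–(0.596843, 0.7484, 0.180537)  len=1.0057
  (v4,v0,v5) [+--] → (-0.170778, 0.7484, 0)–(-0.521015, 0.7484, 0)  len=0.3502
  (v4,v5,v2) [+--] → (-0.521015, 0.7484, 0)–(-0.170778, 0.7484, 0.830302)  len=0.9011

Chained into 1 loop(s):
  loop 1: 6 segments, perimeter = 3.2655
Total perimeter = 3.265

loops=1 perimeter=3.265


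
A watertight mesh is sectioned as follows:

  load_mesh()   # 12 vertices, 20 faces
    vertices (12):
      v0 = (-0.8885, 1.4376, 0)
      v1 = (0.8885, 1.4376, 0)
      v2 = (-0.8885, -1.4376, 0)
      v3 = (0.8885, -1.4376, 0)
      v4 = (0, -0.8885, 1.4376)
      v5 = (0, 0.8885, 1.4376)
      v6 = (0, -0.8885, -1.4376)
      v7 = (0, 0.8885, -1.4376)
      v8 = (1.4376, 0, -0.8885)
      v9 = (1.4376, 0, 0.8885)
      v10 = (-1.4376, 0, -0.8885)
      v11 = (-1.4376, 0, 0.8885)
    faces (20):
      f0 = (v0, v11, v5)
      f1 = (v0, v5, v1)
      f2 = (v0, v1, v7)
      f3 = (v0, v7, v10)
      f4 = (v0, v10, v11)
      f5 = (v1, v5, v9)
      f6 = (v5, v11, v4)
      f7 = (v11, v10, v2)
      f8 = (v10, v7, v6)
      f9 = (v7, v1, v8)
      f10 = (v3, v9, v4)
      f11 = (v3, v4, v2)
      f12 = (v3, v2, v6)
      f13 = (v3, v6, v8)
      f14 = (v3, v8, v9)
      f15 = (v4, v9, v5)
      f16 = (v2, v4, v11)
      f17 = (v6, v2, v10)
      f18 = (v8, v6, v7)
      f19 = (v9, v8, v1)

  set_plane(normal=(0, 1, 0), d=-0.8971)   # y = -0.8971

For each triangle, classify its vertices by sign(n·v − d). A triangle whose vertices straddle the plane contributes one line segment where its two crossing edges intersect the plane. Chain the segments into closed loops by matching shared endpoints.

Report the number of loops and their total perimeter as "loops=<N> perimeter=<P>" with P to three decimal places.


loops=1 perimeter=7.507

Straddling triangles (8 of 20):
  (v11,v10,v2) [++-] → (-1.09495, -0.8971, -0.334053)–(-1.09495, -0.8971, 0.334053)  len=0.6681
  (v3,v9,v4) [-++] → (1.09495, -0.8971, 0.334053)–(0.0139157, -0.8971, 1.41508)  len=1.5288
  (v3,v4,v2) [-+-] → (0.0139157, -0.8971, 1.41508)–(-0.0139157, -0.8971, 1.41508)  len=0.0278
  (v3,v2,v6) [--+] → (-0.0139157, -0.8971, -1.41508)–(0.0139157, -0.8971, -1.41508)  len=0.0278
  (v3,v6,v8) [-++] → (0.0139157, -0.8971, -1.41508)–(1.09495, -0.8971, -0.334053)  len=1.5288
  (v3,v8,v9) [-++] → (1.09495, -0.8971, -0.334053)–(1.09495, -0.8971, 0.334053)  len=0.6681
  (v2,v4,v11) [-++] → (-0.0139157, -0.8971, 1.41508)–(-1.09495, -0.8971, 0.334053)  len=1.5288
  (v6,v2,v10) [+-+] → (-0.0139157, -0.8971, -1.41508)–(-1.09495, -0.8971, -0.334053)  len=1.5288

Chained into 1 loop(s):
  loop 1: 8 segments, perimeter = 7.5071
Total perimeter = 7.507


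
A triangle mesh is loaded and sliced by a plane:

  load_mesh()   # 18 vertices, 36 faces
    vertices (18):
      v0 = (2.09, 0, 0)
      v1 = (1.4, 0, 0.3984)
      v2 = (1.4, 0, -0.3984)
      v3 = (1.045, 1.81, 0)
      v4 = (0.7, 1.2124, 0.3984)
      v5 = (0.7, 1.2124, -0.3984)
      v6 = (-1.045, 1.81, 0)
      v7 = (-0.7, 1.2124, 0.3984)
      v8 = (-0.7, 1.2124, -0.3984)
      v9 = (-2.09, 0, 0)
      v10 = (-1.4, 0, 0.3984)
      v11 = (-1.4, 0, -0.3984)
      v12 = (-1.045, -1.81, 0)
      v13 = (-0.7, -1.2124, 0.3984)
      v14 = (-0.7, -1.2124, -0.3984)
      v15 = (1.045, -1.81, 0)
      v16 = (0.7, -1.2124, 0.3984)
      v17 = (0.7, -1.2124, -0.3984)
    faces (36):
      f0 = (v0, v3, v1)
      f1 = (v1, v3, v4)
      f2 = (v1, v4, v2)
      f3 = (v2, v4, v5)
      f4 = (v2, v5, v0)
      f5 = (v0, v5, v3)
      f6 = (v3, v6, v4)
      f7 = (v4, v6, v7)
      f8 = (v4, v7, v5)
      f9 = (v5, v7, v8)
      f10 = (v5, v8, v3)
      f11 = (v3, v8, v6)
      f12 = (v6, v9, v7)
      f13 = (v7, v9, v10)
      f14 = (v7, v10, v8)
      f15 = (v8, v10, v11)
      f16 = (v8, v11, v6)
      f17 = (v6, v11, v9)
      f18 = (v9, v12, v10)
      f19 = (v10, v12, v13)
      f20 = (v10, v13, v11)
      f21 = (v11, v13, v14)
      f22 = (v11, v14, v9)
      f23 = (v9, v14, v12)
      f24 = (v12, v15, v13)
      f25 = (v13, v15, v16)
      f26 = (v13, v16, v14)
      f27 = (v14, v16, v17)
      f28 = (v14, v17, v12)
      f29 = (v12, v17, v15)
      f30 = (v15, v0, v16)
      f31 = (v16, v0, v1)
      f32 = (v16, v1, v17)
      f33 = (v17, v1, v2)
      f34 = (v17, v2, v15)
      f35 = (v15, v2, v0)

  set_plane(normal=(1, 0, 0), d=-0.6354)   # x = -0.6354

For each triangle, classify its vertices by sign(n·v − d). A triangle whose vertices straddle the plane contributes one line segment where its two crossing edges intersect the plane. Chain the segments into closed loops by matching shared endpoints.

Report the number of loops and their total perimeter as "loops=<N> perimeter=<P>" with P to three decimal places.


Straddling triangles (12 of 36):
  (v3,v6,v4) [+-+] → (-0.6354, 1.81, 0)–(-0.6354, 1.66973, 0.0935156)  len=0.1686
  (v4,v6,v7) [+--] → (-0.6354, 1.66973, 0.0935156)–(-0.6354, 1.2124, 0.3984)  len=0.5496
  (v4,v7,v5) [+-+] → (-0.6354, 1.2124, 0.3984)–(-0.6354, 1.2124, 0.361633)  len=0.0368
  (v5,v7,v8) [+--] → (-0.6354, 1.2124, 0.361633)–(-0.6354, 1.2124, -0.3984)  len=0.7600
  (v5,v8,v3) [+-+] → (-0.6354, 1.2124, -0.3984)–(-0.6354, 1.23452, -0.383651)  len=0.0266
  (v3,v8,v6) [+--] → (-0.6354, 1.23452, -0.383651)–(-0.6354, 1.81, 0)  len=0.6916
  (v12,v15,v13) [-+-] → (-0.6354, -1.81, 0)–(-0.6354, -1.23452, 0.383651)  len=0.6916
  (v13,v15,v16) [-++] → (-0.6354, -1.23452, 0.383651)–(-0.6354, -1.2124, 0.3984)  len=0.0266
  (v13,v16,v14) [-+-] → (-0.6354, -1.2124, 0.3984)–(-0.6354, -1.2124, -0.361633)  len=0.7600
  (v14,v16,v17) [-++] → (-0.6354, -1.2124, -0.361633)–(-0.6354, -1.2124, -0.3984)  len=0.0368
  (v14,v17,v12) [-+-] → (-0.6354, -1.2124, -0.3984)–(-0.6354, -1.66973, -0.0935156)  len=0.5496
  (v12,v17,v15) [-++] → (-0.6354, -1.66973, -0.0935156)–(-0.6354, -1.81, 0)  len=0.1686

Chained into 2 loop(s):
  loop 1: 6 segments, perimeter = 2.2333
  loop 2: 6 segments, perimeter = 2.2333
Total perimeter = 4.467

loops=2 perimeter=4.467


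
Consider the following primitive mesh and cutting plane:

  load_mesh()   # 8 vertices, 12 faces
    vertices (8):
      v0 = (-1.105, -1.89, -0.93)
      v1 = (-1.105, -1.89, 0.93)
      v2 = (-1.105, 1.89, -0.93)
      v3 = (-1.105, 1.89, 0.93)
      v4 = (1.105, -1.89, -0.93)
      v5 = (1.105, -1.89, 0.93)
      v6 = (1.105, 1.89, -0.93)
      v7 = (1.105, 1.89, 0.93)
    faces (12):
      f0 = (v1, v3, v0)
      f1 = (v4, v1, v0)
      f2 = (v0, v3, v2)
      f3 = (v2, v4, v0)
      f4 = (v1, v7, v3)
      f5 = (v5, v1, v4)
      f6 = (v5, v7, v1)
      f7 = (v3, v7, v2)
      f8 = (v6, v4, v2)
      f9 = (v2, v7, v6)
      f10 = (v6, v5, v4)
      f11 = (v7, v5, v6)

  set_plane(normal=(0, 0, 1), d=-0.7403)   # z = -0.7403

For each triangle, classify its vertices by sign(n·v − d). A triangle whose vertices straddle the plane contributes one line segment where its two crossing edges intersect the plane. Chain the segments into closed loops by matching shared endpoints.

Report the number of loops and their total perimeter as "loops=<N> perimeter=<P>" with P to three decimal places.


Straddling triangles (8 of 12):
  (v1,v3,v0) [++-] → (-1.105, -1.50448, -0.7403)–(-1.105, -1.89, -0.7403)  len=0.3855
  (v4,v1,v0) [-+-] → (0.879604, -1.89, -0.7403)–(-1.105, -1.89, -0.7403)  len=1.9846
  (v0,v3,v2) [-+-] → (-1.105, -1.50448, -0.7403)–(-1.105, 1.89, -0.7403)  len=3.3945
  (v5,v1,v4) [++-] → (0.879604, -1.89, -0.7403)–(1.105, -1.89, -0.7403)  len=0.2254
  (v3,v7,v2) [++-] → (-0.879604, 1.89, -0.7403)–(-1.105, 1.89, -0.7403)  len=0.2254
  (v2,v7,v6) [-+-] → (-0.879604, 1.89, -0.7403)–(1.105, 1.89, -0.7403)  len=1.9846
  (v6,v5,v4) [-+-] → (1.105, 1.50448, -0.7403)–(1.105, -1.89, -0.7403)  len=3.3945
  (v7,v5,v6) [++-] → (1.105, 1.50448, -0.7403)–(1.105, 1.89, -0.7403)  len=0.3855

Chained into 1 loop(s):
  loop 1: 8 segments, perimeter = 11.9800
Total perimeter = 11.980

loops=1 perimeter=11.980


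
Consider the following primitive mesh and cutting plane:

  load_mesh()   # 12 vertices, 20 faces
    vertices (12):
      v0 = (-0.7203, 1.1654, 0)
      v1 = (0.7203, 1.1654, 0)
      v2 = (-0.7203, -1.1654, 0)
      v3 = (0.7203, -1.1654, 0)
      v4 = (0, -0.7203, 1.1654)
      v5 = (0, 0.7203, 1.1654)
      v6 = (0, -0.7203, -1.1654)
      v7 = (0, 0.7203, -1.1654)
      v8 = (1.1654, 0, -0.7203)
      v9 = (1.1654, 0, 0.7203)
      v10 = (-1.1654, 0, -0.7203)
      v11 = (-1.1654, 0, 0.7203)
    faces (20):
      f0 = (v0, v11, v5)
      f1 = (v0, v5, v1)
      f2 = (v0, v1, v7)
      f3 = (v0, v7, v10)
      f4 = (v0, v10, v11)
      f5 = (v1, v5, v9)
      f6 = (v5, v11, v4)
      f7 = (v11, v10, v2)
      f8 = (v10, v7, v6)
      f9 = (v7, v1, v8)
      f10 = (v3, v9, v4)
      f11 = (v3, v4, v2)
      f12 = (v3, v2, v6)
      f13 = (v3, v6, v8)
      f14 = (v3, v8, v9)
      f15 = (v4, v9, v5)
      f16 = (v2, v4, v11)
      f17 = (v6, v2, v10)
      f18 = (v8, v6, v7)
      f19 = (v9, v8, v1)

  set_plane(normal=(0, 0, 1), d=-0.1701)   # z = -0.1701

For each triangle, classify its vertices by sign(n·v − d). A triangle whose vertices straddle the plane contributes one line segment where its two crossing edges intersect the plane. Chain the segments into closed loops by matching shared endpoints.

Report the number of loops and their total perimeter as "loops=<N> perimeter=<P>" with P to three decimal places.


loops=1 perimeter=7.462

Straddling triangles (10 of 20):
  (v0,v1,v7) [++-] → (0.615166, 1.10043, -0.1701)–(-0.615166, 1.10043, -0.1701)  len=1.2303
  (v0,v7,v10) [+--] → (-0.615166, 1.10043, -0.1701)–(-0.825411, 0.890189, -0.1701)  len=0.2973
  (v0,v10,v11) [+-+] → (-0.825411, 0.890189, -0.1701)–(-1.1654, 0, -0.1701)  len=0.9529
  (v11,v10,v2) [+-+] → (-1.1654, 0, -0.1701)–(-0.825411, -0.890189, -0.1701)  len=0.9529
  (v7,v1,v8) [-+-] → (0.615166, 1.10043, -0.1701)–(0.825411, 0.890189, -0.1701)  len=0.2973
  (v3,v2,v6) [++-] → (-0.615166, -1.10043, -0.1701)–(0.615166, -1.10043, -0.1701)  len=1.2303
  (v3,v6,v8) [+--] → (0.615166, -1.10043, -0.1701)–(0.825411, -0.890189, -0.1701)  len=0.2973
  (v3,v8,v9) [+-+] → (0.825411, -0.890189, -0.1701)–(1.1654, 0, -0.1701)  len=0.9529
  (v6,v2,v10) [-+-] → (-0.615166, -1.10043, -0.1701)–(-0.825411, -0.890189, -0.1701)  len=0.2973
  (v9,v8,v1) [+-+] → (1.1654, 0, -0.1701)–(0.825411, 0.890189, -0.1701)  len=0.9529

Chained into 1 loop(s):
  loop 1: 10 segments, perimeter = 7.4616
Total perimeter = 7.462


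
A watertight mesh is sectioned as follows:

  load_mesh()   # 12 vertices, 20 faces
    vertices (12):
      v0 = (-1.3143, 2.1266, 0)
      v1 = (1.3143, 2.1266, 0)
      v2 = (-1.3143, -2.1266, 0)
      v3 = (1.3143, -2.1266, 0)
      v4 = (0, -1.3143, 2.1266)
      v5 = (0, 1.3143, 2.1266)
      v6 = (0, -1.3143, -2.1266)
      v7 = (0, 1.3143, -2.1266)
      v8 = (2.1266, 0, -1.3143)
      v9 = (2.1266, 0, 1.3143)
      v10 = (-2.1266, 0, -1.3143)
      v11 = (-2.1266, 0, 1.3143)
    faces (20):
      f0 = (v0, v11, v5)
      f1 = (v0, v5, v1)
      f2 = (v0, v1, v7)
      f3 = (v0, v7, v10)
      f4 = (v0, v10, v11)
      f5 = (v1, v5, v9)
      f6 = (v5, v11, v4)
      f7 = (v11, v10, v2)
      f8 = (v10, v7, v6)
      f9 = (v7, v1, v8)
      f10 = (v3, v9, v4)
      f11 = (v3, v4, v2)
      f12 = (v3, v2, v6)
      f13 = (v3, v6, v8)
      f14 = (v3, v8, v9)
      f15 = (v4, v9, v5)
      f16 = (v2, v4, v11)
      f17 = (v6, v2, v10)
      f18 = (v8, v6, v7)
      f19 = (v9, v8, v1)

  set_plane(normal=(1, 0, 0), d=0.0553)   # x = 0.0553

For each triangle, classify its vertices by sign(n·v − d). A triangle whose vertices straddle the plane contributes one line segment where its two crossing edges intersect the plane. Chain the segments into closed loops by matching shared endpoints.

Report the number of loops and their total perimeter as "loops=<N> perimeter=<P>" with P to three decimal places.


Straddling triangles (10 of 20):
  (v0,v5,v1) [--+] → (0.0553, 1.34848, 2.03712)–(0.0553, 2.1266, 0)  len=2.1807
  (v0,v1,v7) [-+-] → (0.0553, 2.1266, 0)–(0.0553, 1.34848, -2.03712)  len=2.1807
  (v1,v5,v9) [+-+] → (0.0553, 1.34848, 2.03712)–(0.0553, 1.28012, 2.10548)  len=0.0967
  (v7,v1,v8) [-++] → (0.0553, 1.34848, -2.03712)–(0.0553, 1.28012, -2.10548)  len=0.0967
  (v3,v9,v4) [++-] → (0.0553, -1.28012, 2.10548)–(0.0553, -1.34848, 2.03712)  len=0.0967
  (v3,v4,v2) [+--] → (0.0553, -1.34848, 2.03712)–(0.0553, -2.1266, 0)  len=2.1807
  (v3,v2,v6) [+--] → (0.0553, -2.1266, 0)–(0.0553, -1.34848, -2.03712)  len=2.1807
  (v3,v6,v8) [+-+] → (0.0553, -1.34848, -2.03712)–(0.0553, -1.28012, -2.10548)  len=0.0967
  (v4,v9,v5) [-+-] → (0.0553, -1.28012, 2.10548)–(0.0553, 1.28012, 2.10548)  len=2.5602
  (v8,v6,v7) [+--] → (0.0553, -1.28012, -2.10548)–(0.0553, 1.28012, -2.10548)  len=2.5602

Chained into 1 loop(s):
  loop 1: 10 segments, perimeter = 14.2299
Total perimeter = 14.230

loops=1 perimeter=14.230


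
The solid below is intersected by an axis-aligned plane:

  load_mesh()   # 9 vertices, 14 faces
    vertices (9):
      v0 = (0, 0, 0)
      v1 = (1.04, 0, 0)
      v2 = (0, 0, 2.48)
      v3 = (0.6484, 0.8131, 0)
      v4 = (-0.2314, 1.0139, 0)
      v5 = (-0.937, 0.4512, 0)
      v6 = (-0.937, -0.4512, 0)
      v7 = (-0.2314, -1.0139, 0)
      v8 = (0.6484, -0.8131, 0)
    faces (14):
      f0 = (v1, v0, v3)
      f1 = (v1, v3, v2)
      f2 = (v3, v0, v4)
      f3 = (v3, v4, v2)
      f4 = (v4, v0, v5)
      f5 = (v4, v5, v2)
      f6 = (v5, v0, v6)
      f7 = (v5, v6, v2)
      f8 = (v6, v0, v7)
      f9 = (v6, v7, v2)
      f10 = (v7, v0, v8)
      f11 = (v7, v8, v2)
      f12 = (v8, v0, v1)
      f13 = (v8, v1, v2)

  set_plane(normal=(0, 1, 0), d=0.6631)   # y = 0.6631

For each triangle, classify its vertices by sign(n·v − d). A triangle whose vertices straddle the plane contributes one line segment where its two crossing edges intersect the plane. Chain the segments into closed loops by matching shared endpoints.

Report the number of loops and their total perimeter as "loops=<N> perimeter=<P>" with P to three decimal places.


Straddling triangles (6 of 14):
  (v1,v0,v3) [--+] → (0.528784, 0.6631, 0)–(0.720642, 0.6631, 0)  len=0.1919
  (v1,v3,v2) [-+-] → (0.720642, 0.6631, 0)–(0.528784, 0.6631, 0.457508)  len=0.4961
  (v3,v0,v4) [+-+] → (0.528784, 0.6631, 0)–(-0.151338, 0.6631, 0)  len=0.6801
  (v3,v4,v2) [++-] → (-0.151338, 0.6631, 0.858057)–(0.528784, 0.6631, 0.457508)  len=0.7893
  (v4,v0,v5) [+--] → (-0.151338, 0.6631, 0)–(-0.671287, 0.6631, 0)  len=0.5199
  (v4,v5,v2) [+--] → (-0.671287, 0.6631, 0)–(-0.151338, 0.6631, 0.858057)  len=1.0033

Chained into 1 loop(s):
  loop 1: 6 segments, perimeter = 3.6806
Total perimeter = 3.681

loops=1 perimeter=3.681


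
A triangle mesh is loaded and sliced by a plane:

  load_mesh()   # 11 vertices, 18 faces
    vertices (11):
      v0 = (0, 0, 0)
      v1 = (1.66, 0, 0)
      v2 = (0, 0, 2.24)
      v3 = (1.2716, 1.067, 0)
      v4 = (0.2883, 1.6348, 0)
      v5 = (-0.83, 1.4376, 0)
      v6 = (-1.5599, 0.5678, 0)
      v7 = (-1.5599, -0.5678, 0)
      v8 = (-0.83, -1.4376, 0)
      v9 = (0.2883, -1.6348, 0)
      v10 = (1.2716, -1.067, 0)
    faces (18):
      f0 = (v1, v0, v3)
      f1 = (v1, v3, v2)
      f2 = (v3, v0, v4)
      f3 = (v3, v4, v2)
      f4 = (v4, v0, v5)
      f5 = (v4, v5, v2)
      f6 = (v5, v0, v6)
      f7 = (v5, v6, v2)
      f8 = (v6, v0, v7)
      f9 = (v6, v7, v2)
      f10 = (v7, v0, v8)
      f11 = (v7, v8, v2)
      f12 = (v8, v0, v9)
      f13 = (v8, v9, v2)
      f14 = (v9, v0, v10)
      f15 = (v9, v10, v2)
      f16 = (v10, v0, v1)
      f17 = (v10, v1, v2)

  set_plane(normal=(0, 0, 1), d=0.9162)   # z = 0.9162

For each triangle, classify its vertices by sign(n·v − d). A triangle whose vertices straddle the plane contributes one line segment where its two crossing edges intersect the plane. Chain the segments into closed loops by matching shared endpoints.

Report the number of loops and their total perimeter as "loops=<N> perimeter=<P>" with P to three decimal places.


loops=1 perimeter=6.040

Straddling triangles (9 of 18):
  (v1,v3,v2) [--+] → (0.751493, 0.630578, 0.9162)–(0.98103, 0, 0.9162)  len=0.6711
  (v3,v4,v2) [--+] → (0.17038, 0.966138, 0.9162)–(0.751493, 0.630578, 0.9162)  len=0.6710
  (v4,v5,v2) [--+] → (-0.490515, 0.849596, 0.9162)–(0.17038, 0.966138, 0.9162)  len=0.6711
  (v5,v6,v2) [--+] → (-0.921873, 0.33556, 0.9162)–(-0.490515, 0.849596, 0.9162)  len=0.6710
  (v6,v7,v2) [--+] → (-0.921873, -0.33556, 0.9162)–(-0.921873, 0.33556, 0.9162)  len=0.6711
  (v7,v8,v2) [--+] → (-0.490515, -0.849596, 0.9162)–(-0.921873, -0.33556, 0.9162)  len=0.6710
  (v8,v9,v2) [--+] → (0.17038, -0.966138, 0.9162)–(-0.490515, -0.849596, 0.9162)  len=0.6711
  (v9,v10,v2) [--+] → (0.751493, -0.630578, 0.9162)–(0.17038, -0.966138, 0.9162)  len=0.6710
  (v10,v1,v2) [--+] → (0.98103, 0, 0.9162)–(0.751493, -0.630578, 0.9162)  len=0.6711

Chained into 1 loop(s):
  loop 1: 9 segments, perimeter = 6.0396
Total perimeter = 6.040


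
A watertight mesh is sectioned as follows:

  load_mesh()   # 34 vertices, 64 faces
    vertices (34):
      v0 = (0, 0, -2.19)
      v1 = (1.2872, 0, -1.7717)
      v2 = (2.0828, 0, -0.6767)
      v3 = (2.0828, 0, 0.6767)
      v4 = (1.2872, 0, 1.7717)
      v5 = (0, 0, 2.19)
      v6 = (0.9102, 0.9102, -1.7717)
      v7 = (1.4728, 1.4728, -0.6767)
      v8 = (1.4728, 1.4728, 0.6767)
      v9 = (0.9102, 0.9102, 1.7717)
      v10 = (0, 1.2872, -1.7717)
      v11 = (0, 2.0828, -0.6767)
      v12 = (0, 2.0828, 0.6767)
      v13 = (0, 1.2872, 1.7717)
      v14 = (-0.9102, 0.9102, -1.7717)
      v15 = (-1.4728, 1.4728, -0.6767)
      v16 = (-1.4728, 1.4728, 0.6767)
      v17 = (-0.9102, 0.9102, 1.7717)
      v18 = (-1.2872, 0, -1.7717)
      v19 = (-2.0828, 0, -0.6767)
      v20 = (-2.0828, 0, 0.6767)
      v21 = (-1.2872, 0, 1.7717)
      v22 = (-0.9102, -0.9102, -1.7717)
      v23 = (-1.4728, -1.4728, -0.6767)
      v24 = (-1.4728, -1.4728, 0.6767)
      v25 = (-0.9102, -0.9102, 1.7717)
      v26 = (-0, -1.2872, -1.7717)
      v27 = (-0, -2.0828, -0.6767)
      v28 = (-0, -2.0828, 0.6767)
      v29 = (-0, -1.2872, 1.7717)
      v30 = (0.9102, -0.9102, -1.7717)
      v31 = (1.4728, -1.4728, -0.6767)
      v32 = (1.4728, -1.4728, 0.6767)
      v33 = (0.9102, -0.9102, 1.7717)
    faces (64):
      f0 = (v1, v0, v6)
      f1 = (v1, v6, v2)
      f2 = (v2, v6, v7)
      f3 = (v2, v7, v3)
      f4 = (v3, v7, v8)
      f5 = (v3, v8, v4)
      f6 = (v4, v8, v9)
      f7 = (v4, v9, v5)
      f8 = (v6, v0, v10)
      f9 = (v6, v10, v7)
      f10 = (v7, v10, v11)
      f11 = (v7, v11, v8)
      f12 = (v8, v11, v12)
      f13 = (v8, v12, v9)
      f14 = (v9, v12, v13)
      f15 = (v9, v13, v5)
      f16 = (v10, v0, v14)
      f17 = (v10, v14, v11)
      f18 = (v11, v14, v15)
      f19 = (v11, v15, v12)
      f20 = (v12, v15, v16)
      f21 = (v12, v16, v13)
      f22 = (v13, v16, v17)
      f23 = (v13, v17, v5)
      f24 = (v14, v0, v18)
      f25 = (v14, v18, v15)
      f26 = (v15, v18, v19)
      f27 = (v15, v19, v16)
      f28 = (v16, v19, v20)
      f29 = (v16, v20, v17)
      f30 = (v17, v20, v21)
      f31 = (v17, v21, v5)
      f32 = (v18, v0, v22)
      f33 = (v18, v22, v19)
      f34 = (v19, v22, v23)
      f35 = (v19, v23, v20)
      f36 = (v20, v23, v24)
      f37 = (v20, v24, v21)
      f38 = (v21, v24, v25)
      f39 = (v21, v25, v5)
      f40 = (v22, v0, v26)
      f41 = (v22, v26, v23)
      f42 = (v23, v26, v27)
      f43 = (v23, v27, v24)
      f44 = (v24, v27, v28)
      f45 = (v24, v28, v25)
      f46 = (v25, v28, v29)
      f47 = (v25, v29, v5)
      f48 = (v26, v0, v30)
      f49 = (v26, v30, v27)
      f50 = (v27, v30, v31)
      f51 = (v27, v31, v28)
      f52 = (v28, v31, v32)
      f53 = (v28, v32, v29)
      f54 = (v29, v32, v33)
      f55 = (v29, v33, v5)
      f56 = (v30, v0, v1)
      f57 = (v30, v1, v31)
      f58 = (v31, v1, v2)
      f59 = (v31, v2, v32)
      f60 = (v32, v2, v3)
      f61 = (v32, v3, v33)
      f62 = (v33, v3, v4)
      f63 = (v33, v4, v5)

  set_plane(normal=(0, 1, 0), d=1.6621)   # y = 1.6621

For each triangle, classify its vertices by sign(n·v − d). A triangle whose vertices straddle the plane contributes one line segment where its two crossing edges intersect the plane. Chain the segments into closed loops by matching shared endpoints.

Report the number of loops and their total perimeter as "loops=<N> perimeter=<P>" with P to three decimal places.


loops=1 perimeter=7.384

Straddling triangles (10 of 64):
  (v7,v10,v11) [--+] → (0, 1.6621, -1.25572)–(1.01575, 1.6621, -0.6767)  len=1.1692
  (v7,v11,v8) [-+-] → (1.01575, 1.6621, -0.6767)–(1.01575, 1.6621, 0.256702)  len=0.9334
  (v8,v11,v12) [-++] → (1.01575, 1.6621, 0.256702)–(1.01575, 1.6621, 0.6767)  len=0.4200
  (v8,v12,v9) [-+-] → (1.01575, 1.6621, 0.6767)–(0.326557, 1.6621, 1.06956)  len=0.7933
  (v9,v12,v13) [-+-] → (0.326557, 1.6621, 1.06956)–(0, 1.6621, 1.25572)  len=0.3759
  (v10,v14,v11) [--+] → (-0.326557, 1.6621, -1.06956)–(0, 1.6621, -1.25572)  len=0.3759
  (v11,v14,v15) [+--] → (-0.326557, 1.6621, -1.06956)–(-1.01575, 1.6621, -0.6767)  len=0.7933
  (v11,v15,v12) [+-+] → (-1.01575, 1.6621, -0.6767)–(-1.01575, 1.6621, -0.256702)  len=0.4200
  (v12,v15,v16) [+--] → (-1.01575, 1.6621, -0.256702)–(-1.01575, 1.6621, 0.6767)  len=0.9334
  (v12,v16,v13) [+--] → (-1.01575, 1.6621, 0.6767)–(0, 1.6621, 1.25572)  len=1.1692

Chained into 1 loop(s):
  loop 1: 10 segments, perimeter = 7.3836
Total perimeter = 7.384


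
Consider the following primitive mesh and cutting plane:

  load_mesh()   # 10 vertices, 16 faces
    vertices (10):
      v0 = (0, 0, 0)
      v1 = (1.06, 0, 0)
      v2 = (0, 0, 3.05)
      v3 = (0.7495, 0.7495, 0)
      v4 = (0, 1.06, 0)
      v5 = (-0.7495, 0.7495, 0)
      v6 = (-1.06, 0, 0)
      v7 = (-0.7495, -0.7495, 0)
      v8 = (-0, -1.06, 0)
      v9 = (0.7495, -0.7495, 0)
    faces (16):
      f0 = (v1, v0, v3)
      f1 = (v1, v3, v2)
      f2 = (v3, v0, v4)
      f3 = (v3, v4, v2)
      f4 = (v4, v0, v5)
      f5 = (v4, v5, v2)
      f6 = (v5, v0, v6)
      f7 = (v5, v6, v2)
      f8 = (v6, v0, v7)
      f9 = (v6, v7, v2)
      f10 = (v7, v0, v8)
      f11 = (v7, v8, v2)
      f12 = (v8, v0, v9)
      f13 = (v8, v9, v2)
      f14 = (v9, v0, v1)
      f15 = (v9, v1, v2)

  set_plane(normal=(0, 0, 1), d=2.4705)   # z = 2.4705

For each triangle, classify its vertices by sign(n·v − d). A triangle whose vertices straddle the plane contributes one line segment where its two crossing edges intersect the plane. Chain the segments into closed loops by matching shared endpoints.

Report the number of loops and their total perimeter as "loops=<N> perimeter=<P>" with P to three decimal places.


loops=1 perimeter=1.233

Straddling triangles (8 of 16):
  (v1,v3,v2) [--+] → (0.142405, 0.142405, 2.4705)–(0.2014, 0, 2.4705)  len=0.1541
  (v3,v4,v2) [--+] → (0, 0.2014, 2.4705)–(0.142405, 0.142405, 2.4705)  len=0.1541
  (v4,v5,v2) [--+] → (-0.142405, 0.142405, 2.4705)–(0, 0.2014, 2.4705)  len=0.1541
  (v5,v6,v2) [--+] → (-0.2014, 0, 2.4705)–(-0.142405, 0.142405, 2.4705)  len=0.1541
  (v6,v7,v2) [--+] → (-0.142405, -0.142405, 2.4705)–(-0.2014, 0, 2.4705)  len=0.1541
  (v7,v8,v2) [--+] → (0, -0.2014, 2.4705)–(-0.142405, -0.142405, 2.4705)  len=0.1541
  (v8,v9,v2) [--+] → (0.142405, -0.142405, 2.4705)–(0, -0.2014, 2.4705)  len=0.1541
  (v9,v1,v2) [--+] → (0.2014, 0, 2.4705)–(0.142405, -0.142405, 2.4705)  len=0.1541

Chained into 1 loop(s):
  loop 1: 8 segments, perimeter = 1.2331
Total perimeter = 1.233


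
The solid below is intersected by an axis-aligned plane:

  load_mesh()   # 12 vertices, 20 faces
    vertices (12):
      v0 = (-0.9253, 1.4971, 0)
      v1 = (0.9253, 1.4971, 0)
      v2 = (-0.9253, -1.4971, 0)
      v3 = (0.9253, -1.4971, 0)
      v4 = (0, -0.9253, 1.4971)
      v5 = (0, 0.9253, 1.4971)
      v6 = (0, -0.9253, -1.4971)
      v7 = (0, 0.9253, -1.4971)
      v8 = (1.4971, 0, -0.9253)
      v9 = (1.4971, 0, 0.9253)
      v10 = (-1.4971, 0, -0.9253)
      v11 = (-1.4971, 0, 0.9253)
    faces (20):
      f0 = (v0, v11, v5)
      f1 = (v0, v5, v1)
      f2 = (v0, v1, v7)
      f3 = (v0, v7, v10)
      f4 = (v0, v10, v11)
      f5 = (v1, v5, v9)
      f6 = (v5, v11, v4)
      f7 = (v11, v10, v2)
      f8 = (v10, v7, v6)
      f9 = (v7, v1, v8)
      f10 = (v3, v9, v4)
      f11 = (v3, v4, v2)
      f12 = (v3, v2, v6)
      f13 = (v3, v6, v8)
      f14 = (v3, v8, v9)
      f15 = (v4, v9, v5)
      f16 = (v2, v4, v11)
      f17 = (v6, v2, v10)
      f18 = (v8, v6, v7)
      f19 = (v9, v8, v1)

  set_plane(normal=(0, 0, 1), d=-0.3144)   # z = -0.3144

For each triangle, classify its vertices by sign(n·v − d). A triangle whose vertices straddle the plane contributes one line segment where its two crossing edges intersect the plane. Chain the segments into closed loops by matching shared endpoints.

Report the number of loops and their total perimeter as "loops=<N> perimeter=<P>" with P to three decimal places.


loops=1 perimeter=9.354

Straddling triangles (10 of 20):
  (v0,v1,v7) [++-] → (0.730981, 1.37702, -0.3144)–(-0.730981, 1.37702, -0.3144)  len=1.4620
  (v0,v7,v10) [+--] → (-0.730981, 1.37702, -0.3144)–(-1.11959, 0.988413, -0.3144)  len=0.5496
  (v0,v10,v11) [+-+] → (-1.11959, 0.988413, -0.3144)–(-1.4971, 0, -0.3144)  len=1.0581
  (v11,v10,v2) [+-+] → (-1.4971, 0, -0.3144)–(-1.11959, -0.988413, -0.3144)  len=1.0581
  (v7,v1,v8) [-+-] → (0.730981, 1.37702, -0.3144)–(1.11959, 0.988413, -0.3144)  len=0.5496
  (v3,v2,v6) [++-] → (-0.730981, -1.37702, -0.3144)–(0.730981, -1.37702, -0.3144)  len=1.4620
  (v3,v6,v8) [+--] → (0.730981, -1.37702, -0.3144)–(1.11959, -0.988413, -0.3144)  len=0.5496
  (v3,v8,v9) [+-+] → (1.11959, -0.988413, -0.3144)–(1.4971, 0, -0.3144)  len=1.0581
  (v6,v2,v10) [-+-] → (-0.730981, -1.37702, -0.3144)–(-1.11959, -0.988413, -0.3144)  len=0.5496
  (v9,v8,v1) [+-+] → (1.4971, 0, -0.3144)–(1.11959, 0.988413, -0.3144)  len=1.0581

Chained into 1 loop(s):
  loop 1: 10 segments, perimeter = 9.3544
Total perimeter = 9.354


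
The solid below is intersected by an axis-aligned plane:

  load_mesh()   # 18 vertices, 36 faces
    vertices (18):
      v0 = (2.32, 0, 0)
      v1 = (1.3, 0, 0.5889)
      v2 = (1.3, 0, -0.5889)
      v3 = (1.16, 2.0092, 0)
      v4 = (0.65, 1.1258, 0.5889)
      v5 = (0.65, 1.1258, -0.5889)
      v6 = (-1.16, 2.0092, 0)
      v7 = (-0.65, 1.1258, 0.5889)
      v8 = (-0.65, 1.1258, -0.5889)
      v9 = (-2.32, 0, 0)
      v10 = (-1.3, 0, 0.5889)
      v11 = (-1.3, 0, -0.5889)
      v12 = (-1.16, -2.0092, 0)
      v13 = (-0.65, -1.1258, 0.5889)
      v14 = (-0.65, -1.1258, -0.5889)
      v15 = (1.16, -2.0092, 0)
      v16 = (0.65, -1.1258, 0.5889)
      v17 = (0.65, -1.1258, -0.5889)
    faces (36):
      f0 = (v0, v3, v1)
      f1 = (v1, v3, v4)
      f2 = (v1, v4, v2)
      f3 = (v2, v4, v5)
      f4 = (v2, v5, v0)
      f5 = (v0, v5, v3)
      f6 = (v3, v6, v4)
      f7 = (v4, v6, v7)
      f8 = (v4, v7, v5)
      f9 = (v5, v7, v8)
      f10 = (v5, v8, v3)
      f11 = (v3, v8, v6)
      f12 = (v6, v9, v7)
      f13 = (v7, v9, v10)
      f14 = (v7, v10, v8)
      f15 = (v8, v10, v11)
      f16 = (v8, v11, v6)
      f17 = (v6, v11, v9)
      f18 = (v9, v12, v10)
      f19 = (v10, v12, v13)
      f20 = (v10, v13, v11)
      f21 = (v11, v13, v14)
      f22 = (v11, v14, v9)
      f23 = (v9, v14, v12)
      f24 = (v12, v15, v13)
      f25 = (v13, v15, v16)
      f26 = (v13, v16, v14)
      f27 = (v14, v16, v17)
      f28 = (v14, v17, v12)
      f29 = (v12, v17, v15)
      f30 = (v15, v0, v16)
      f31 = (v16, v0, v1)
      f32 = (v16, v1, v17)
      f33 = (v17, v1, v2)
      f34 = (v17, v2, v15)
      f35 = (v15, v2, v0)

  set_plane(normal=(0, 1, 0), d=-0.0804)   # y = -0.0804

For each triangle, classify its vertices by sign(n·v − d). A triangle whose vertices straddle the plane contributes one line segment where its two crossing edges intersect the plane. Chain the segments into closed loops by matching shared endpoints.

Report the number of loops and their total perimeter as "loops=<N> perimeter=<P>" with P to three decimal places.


loops=2 perimeter=7.067

Straddling triangles (12 of 36):
  (v9,v12,v10) [+-+] → (-2.27358, -0.0804, 0)–(-1.2944, -0.0804, 0.565335)  len=1.1307
  (v10,v12,v13) [+--] → (-1.2944, -0.0804, 0.565335)–(-1.25358, -0.0804, 0.5889)  len=0.0471
  (v10,v13,v11) [+-+] → (-1.25358, -0.0804, 0.5889)–(-1.25358, -0.0804, -0.504786)  len=1.0937
  (v11,v13,v14) [+--] → (-1.25358, -0.0804, -0.504786)–(-1.25358, -0.0804, -0.5889)  len=0.0841
  (v11,v14,v9) [+-+] → (-1.25358, -0.0804, -0.5889)–(-2.20074, -0.0804, -0.0420568)  len=1.0937
  (v9,v14,v12) [+--] → (-2.20074, -0.0804, -0.0420568)–(-2.27358, -0.0804, 0)  len=0.0841
  (v15,v0,v16) [-+-] → (2.27358, -0.0804, 0)–(2.20074, -0.0804, 0.0420568)  len=0.0841
  (v16,v0,v1) [-++] → (2.20074, -0.0804, 0.0420568)–(1.25358, -0.0804, 0.5889)  len=1.0937
  (v16,v1,v17) [-+-] → (1.25358, -0.0804, 0.5889)–(1.25358, -0.0804, 0.504786)  len=0.0841
  (v17,v1,v2) [-++] → (1.25358, -0.0804, 0.504786)–(1.25358, -0.0804, -0.5889)  len=1.0937
  (v17,v2,v15) [-+-] → (1.25358, -0.0804, -0.5889)–(1.2944, -0.0804, -0.565335)  len=0.0471
  (v15,v2,v0) [-++] → (1.2944, -0.0804, -0.565335)–(2.27358, -0.0804, 0)  len=1.1307

Chained into 2 loop(s):
  loop 1: 6 segments, perimeter = 3.5334
  loop 2: 6 segments, perimeter = 3.5334
Total perimeter = 7.067


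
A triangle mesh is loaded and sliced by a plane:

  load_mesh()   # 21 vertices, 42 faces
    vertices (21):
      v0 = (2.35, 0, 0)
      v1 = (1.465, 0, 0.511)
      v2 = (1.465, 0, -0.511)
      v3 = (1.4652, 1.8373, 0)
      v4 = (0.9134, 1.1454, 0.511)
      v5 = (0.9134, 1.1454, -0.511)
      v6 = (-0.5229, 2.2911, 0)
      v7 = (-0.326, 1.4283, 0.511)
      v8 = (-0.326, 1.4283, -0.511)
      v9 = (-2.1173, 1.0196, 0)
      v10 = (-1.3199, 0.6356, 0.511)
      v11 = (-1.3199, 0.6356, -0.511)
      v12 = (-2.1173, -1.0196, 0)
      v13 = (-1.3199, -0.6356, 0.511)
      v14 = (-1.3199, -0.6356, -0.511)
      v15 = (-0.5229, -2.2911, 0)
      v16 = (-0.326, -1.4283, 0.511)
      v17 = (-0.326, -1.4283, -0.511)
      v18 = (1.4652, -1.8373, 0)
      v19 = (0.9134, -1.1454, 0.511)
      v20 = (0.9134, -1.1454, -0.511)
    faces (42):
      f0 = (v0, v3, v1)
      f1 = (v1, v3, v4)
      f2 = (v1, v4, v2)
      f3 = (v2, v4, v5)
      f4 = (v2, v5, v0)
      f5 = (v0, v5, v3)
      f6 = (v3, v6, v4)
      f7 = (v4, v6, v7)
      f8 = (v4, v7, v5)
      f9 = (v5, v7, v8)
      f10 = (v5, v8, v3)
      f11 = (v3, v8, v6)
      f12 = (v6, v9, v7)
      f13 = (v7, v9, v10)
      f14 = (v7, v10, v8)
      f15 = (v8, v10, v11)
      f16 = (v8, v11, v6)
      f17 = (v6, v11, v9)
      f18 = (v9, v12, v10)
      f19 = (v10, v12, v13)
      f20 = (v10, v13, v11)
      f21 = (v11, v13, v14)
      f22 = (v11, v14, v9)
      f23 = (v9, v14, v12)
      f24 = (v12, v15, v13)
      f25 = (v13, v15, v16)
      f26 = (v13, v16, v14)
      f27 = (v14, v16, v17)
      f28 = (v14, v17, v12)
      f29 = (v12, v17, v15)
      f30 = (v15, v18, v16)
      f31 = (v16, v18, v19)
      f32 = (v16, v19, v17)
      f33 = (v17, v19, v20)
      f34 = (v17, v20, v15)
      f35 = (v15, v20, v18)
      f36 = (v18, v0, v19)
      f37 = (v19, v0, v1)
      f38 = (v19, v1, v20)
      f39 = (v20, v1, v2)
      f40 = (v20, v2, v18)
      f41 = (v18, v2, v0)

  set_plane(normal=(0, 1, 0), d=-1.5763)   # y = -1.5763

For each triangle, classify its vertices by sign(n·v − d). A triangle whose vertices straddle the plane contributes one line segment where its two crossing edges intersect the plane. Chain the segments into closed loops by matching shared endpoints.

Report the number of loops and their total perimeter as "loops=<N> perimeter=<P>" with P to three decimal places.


Straddling triangles (10 of 42):
  (v12,v15,v13) [+-+] → (-1.41922, -1.5763, 0)–(-0.867023, -1.5763, 0.220636)  len=0.5946
  (v13,v15,v16) [+-+] → (-0.867023, -1.5763, 0.220636)–(-0.359775, -1.5763, 0.423346)  len=0.5463
  (v12,v17,v15) [++-] → (-0.359775, -1.5763, -0.423346)–(-1.41922, -1.5763, 0)  len=1.1409
  (v15,v18,v16) [--+] → (0.32216, -1.5763, 0.32609)–(-0.359775, -1.5763, 0.423346)  len=0.6888
  (v16,v18,v19) [+-+] → (0.32216, -1.5763, 0.32609)–(1.25705, -1.5763, 0.192761)  len=0.9443
  (v17,v20,v15) [++-] → (0.373205, -1.5763, -0.318812)–(-0.359775, -1.5763, -0.423346)  len=0.7404
  (v15,v20,v18) [-+-] → (0.373205, -1.5763, -0.318812)–(1.25705, -1.5763, -0.192761)  len=0.8928
  (v18,v0,v19) [-++] → (1.59089, -1.5763, 0)–(1.25705, -1.5763, 0.192761)  len=0.3855
  (v20,v2,v18) [++-] → (1.46517, -1.5763, -0.0725908)–(1.25705, -1.5763, -0.192761)  len=0.2403
  (v18,v2,v0) [-++] → (1.46517, -1.5763, -0.0725908)–(1.59089, -1.5763, 0)  len=0.1452

Chained into 1 loop(s):
  loop 1: 10 segments, perimeter = 6.3192
Total perimeter = 6.319

loops=1 perimeter=6.319


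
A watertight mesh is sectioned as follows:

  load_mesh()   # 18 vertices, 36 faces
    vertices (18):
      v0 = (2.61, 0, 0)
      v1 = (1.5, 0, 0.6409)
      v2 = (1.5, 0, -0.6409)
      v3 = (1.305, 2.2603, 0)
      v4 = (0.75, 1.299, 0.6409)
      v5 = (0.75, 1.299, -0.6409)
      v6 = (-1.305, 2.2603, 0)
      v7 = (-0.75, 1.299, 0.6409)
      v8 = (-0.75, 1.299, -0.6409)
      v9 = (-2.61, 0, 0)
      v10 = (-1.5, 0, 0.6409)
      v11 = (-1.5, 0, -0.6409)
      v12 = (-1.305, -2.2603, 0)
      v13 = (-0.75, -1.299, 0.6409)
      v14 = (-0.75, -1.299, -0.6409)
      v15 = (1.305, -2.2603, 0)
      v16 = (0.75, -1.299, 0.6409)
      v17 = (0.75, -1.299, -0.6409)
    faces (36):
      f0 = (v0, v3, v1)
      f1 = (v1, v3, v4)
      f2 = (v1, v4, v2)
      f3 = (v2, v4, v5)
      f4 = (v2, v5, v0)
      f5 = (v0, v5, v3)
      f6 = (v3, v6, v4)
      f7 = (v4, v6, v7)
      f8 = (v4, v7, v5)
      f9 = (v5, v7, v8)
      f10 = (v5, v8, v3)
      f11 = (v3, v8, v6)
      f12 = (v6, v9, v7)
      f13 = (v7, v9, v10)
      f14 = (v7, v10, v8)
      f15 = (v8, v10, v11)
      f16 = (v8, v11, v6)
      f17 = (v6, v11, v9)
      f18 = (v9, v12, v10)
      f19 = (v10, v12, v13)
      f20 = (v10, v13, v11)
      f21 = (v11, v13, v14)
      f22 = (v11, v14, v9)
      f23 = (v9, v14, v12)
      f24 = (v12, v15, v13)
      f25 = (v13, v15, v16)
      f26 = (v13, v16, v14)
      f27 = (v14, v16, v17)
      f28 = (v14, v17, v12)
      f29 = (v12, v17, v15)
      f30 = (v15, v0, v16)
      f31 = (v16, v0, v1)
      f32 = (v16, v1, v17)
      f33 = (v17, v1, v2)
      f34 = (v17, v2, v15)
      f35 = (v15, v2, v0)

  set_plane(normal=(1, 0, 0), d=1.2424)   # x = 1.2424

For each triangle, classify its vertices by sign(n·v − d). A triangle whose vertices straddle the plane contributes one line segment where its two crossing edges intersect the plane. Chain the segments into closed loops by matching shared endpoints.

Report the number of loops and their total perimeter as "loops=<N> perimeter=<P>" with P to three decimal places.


Straddling triangles (16 of 36):
  (v1,v3,v4) [++-] → (1.2424, 2.15187, 0.0722889)–(1.2424, 0.446163, 0.6409)  len=1.7980
  (v1,v4,v2) [+-+] → (1.2424, 0.446163, 0.6409)–(1.2424, 0.446163, -0.200644)  len=0.8415
  (v2,v4,v5) [+--] → (1.2424, 0.446163, -0.200644)–(1.2424, 0.446163, -0.6409)  len=0.4403
  (v2,v5,v0) [+-+] → (1.2424, 0.446163, -0.6409)–(1.2424, 0.955114, -0.471234)  len=0.5365
  (v0,v5,v3) [+-+] → (1.2424, 0.955114, -0.471234)–(1.2424, 2.15187, -0.0722889)  len=1.2615
  (v3,v6,v4) [+--] → (1.2424, 2.2603, 0)–(1.2424, 2.15187, 0.0722889)  len=0.1303
  (v5,v8,v3) [--+] → (1.2424, 2.23102, -0.0195233)–(1.2424, 2.15187, -0.0722889)  len=0.0951
  (v3,v8,v6) [+--] → (1.2424, 2.23102, -0.0195233)–(1.2424, 2.2603, 0)  len=0.0352
  (v12,v15,v13) [-+-] → (1.2424, -2.2603, 0)–(1.2424, -2.23102, 0.0195233)  len=0.0352
  (v13,v15,v16) [-+-] → (1.2424, -2.23102, 0.0195233)–(1.2424, -2.15187, 0.0722889)  len=0.0951
  (v12,v17,v15) [--+] → (1.2424, -2.15187, -0.0722889)–(1.2424, -2.2603, 0)  len=0.1303
  (v15,v0,v16) [++-] → (1.2424, -0.955114, 0.471234)–(1.2424, -2.15187, 0.0722889)  len=1.2615
  (v16,v0,v1) [-++] → (1.2424, -0.955114, 0.471234)–(1.2424, -0.446163, 0.6409)  len=0.5365
  (v16,v1,v17) [-+-] → (1.2424, -0.446163, 0.6409)–(1.2424, -0.446163, 0.200644)  len=0.4403
  (v17,v1,v2) [-++] → (1.2424, -0.446163, 0.200644)–(1.2424, -0.446163, -0.6409)  len=0.8415
  (v17,v2,v15) [-++] → (1.2424, -0.446163, -0.6409)–(1.2424, -2.15187, -0.0722889)  len=1.7980

Chained into 2 loop(s):
  loop 1: 8 segments, perimeter = 5.1384
  loop 2: 8 segments, perimeter = 5.1384
Total perimeter = 10.277

loops=2 perimeter=10.277


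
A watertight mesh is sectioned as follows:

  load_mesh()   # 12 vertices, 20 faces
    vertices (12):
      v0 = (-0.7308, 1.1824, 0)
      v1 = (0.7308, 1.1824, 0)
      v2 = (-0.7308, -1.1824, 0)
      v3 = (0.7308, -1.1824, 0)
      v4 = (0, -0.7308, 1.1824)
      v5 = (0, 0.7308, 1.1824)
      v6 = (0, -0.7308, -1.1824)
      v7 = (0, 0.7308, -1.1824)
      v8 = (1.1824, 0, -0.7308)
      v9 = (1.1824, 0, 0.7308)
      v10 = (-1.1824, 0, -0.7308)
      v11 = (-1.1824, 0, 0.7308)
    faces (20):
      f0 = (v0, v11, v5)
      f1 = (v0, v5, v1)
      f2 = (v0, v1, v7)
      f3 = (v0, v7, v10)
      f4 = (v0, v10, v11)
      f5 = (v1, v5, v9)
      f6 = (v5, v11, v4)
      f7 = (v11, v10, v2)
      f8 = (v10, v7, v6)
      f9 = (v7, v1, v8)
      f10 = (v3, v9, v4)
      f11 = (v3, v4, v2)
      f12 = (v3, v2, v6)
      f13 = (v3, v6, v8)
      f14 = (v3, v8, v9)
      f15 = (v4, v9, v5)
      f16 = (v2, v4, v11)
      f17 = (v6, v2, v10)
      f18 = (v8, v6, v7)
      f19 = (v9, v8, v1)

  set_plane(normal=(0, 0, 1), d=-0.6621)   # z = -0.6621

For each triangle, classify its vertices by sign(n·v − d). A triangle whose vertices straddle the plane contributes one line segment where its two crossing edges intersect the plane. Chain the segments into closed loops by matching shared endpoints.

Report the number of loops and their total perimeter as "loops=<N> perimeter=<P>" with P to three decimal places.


Straddling triangles (10 of 20):
  (v0,v1,v7) [++-] → (0.321579, 0.929521, -0.6621)–(-0.321579, 0.929521, -0.6621)  len=0.6432
  (v0,v7,v10) [+--] → (-0.321579, 0.929521, -0.6621)–(-1.13995, 0.111153, -0.6621)  len=1.1573
  (v0,v10,v11) [+-+] → (-1.13995, 0.111153, -0.6621)–(-1.1824, 0, -0.6621)  len=0.1190
  (v11,v10,v2) [+-+] → (-1.1824, 0, -0.6621)–(-1.13995, -0.111153, -0.6621)  len=0.1190
  (v7,v1,v8) [-+-] → (0.321579, 0.929521, -0.6621)–(1.13995, 0.111153, -0.6621)  len=1.1573
  (v3,v2,v6) [++-] → (-0.321579, -0.929521, -0.6621)–(0.321579, -0.929521, -0.6621)  len=0.6432
  (v3,v6,v8) [+--] → (0.321579, -0.929521, -0.6621)–(1.13995, -0.111153, -0.6621)  len=1.1573
  (v3,v8,v9) [+-+] → (1.13995, -0.111153, -0.6621)–(1.1824, 0, -0.6621)  len=0.1190
  (v6,v2,v10) [-+-] → (-0.321579, -0.929521, -0.6621)–(-1.13995, -0.111153, -0.6621)  len=1.1573
  (v9,v8,v1) [+-+] → (1.1824, 0, -0.6621)–(1.13995, 0.111153, -0.6621)  len=0.1190

Chained into 1 loop(s):
  loop 1: 10 segments, perimeter = 6.3916
Total perimeter = 6.392

loops=1 perimeter=6.392
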